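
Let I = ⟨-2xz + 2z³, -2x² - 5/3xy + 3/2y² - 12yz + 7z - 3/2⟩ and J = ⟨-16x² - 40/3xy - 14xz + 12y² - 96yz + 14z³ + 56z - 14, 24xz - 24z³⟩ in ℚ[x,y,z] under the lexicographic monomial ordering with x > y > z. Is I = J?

No, the ideals differ.

Equality of ideals is decidable: compute both reduced Gröbner bases (unique for the ordering) and check whether they agree.
Buchberger on the first generating set:
f_1 = -2xz + 2z³, LT = xz.
f_2 = -2x² - 5/3xy + 3/2y² - 12yz + 7z - 3/2, LT = x².

S(f_1,f_2): lcm = x²z. S = -⅚xyz - xz³ + ¾y²z - 6yz² + 7/2z² - ¾z.
  leading term xyz: subtract (5/12y)·f_1 from -⅚xyz - xz³ + ¾y²z - 6yz² + 7/2z² - ¾z → -xz³ + ¾y²z - ⅚yz³ - 6yz² + 7/2z² - ¾z
  leading term xz³: subtract (½z²)·f_1 from -xz³ + ¾y²z - ⅚yz³ - 6yz² + 7/2z² - ¾z → ¾y²z - ⅚yz³ - 6yz² - z⁵ + 7/2z² - ¾z
  leading term y²z: no divisor's leading term divides it; move ¾y²z to the remainder.
  leading term yz³: no divisor's leading term divides it; move -⅚yz³ to the remainder.
  leading term yz²: no divisor's leading term divides it; move -6yz² to the remainder.
  leading term z⁵: no divisor's leading term divides it; move -z⁵ to the remainder.
  leading term z²: no divisor's leading term divides it; move 7/2z² to the remainder.
  leading term z: no divisor's leading term divides it; move -¾z to the remainder.
  remainder ¾y²z - ⅚yz³ - 6yz² - z⁵ + 7/2z² - ¾z ≠ 0; add g_3 = ¾y²z - ⅚yz³ - 6yz² - z⁵ + 7/2z² - ¾z to the basis.

The other S-polynomials (S(f_1,g_3), S(f_2,g_3)) all reduce to 0 modulo the current basis, so we have a Gröbner basis.
Inter-reduce: drop elements whose leading term is divisible by another's, tail-reduce, and make monic.
Reduced Gröbner basis: {x² + ⅚xy - ¾y² + 6yz - 7/2z + ¾, xz - z³, y²z - 10/9yz³ - 8yz² - 4/3z⁵ + 14/3z² - z}.

Buchberger on the second generating set:
h_1 = -16x² - 40/3xy - 14xz + 12y² - 96yz + 14z³ + 56z - 14, LT = x².
h_2 = 24xz - 24z³, LT = xz.

S(h_1,h_2): lcm = x²z. S = ⅚xyz + xz³ + ⅞xz² - ¾y²z + 6yz² - ⅞z⁴ - 7/2z² + ⅞z.
  leading term xyz: subtract (5/144y)·h_2 from ⅚xyz + xz³ + ⅞xz² - ¾y²z + 6yz² - ⅞z⁴ - 7/2z² + ⅞z → xz³ + ⅞xz² - ¾y²z + ⅚yz³ + 6yz² - ⅞z⁴ - 7/2z² + ⅞z
  leading term xz³: subtract (1/24z²)·h_2 from xz³ + ⅞xz² - ¾y²z + ⅚yz³ + 6yz² - ⅞z⁴ - 7/2z² + ⅞z → ⅞xz² - ¾y²z + ⅚yz³ + 6yz² + z⁵ - ⅞z⁴ - 7/2z² + ⅞z
  leading term xz²: subtract (7/192z)·h_2 from ⅞xz² - ¾y²z + ⅚yz³ + 6yz² + z⁵ - ⅞z⁴ - 7/2z² + ⅞z → -¾y²z + ⅚yz³ + 6yz² + z⁵ - 7/2z² + ⅞z
  leading term y²z: no divisor's leading term divides it; move -¾y²z to the remainder.
  leading term yz³: no divisor's leading term divides it; move ⅚yz³ to the remainder.
  leading term yz²: no divisor's leading term divides it; move 6yz² to the remainder.
  leading term z⁵: no divisor's leading term divides it; move z⁵ to the remainder.
  leading term z²: no divisor's leading term divides it; move -7/2z² to the remainder.
  leading term z: no divisor's leading term divides it; move ⅞z to the remainder.
  remainder -¾y²z + ⅚yz³ + 6yz² + z⁵ - 7/2z² + ⅞z ≠ 0; add k_3 = -¾y²z + ⅚yz³ + 6yz² + z⁵ - 7/2z² + ⅞z to the basis.

The other S-polynomials (S(h_1,k_3), S(h_2,k_3)) all reduce to 0 modulo the current basis, so we have a Gröbner basis.
Inter-reduce: drop elements whose leading term is divisible by another's, tail-reduce, and make monic.
Reduced Gröbner basis: {x² + ⅚xy - ¾y² + 6yz - 7/2z + ⅞, xz - z³, y²z - 10/9yz³ - 8yz² - 4/3z⁵ + 14/3z² - 7/6z}.

Since the reduced bases disagree, the two ideals are not the same.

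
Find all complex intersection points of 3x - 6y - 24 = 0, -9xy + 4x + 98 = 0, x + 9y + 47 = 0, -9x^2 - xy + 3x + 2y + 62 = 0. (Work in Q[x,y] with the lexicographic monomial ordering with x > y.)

{(-2, -5)}

Compute a lex Gröbner basis by Buchberger's algorithm.
f_1 = 3x - 6y - 24, LT = x.
f_2 = -9xy + 4x + 98, LT = xy.
f_3 = x + 9y + 47, LT = x.
f_4 = -9x^2 - xy + 3x + 2y + 62, LT = x^2.

S(f_1,f_2): lcm = xy. S = 4/9x - 2y^2 - 8y + 98/9.
  reduce S modulo (f_1, f_2, f_3, f_4):
  remainder -2y^2 - 64/9y + 130/9 ≠ 0; add h_5 = -2y^2 - 64/9y + 130/9 to the basis.

S(f_1,f_3): lcm = x. S = -11y - 55.
  reduce S modulo (f_1, f_2, f_3, f_4, h_5):
  remainder -11y - 55 ≠ 0; add h_6 = -11y - 55 to the basis.

The other S-polynomials (S(f_1,f_4), S(f_2,f_3), S(f_2,f_4), S(f_3,f_4), S(f_1,h_5), S(f_2,h_5), S(f_3,h_5), S(f_4,h_5), S(f_1,h_6), S(f_2,h_6), S(f_3,h_6), S(f_4,h_6), S(h_5,h_6)) all reduce to 0 modulo the current basis, so we have a Gröbner basis.
Inter-reduce: drop elements whose leading term is divisible by another's, tail-reduce, and make monic.
Reduced Gröbner basis: {x + 2, y + 5}.

From the last basis element, y + 5 = 0, so y takes values in {-5}. Each choice, substituted upward through the basis, yields the corresponding point(s) of the solution set.
  y = -5: the earlier basis element becomes x + 2 = 0, giving x = -2 — point (-2, -5).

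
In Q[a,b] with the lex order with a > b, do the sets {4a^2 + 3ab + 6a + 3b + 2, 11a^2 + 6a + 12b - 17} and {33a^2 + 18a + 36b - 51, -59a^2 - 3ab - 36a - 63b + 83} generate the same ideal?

Equality of ideals is decidable: compute both reduced Gröbner bases (unique for the ordering) and check whether they agree.
Buchberger on the first generating set:
f_1 = 4a^2 + 3ab + 6a + 3b + 2, LT = a^2.
f_2 = 11a^2 + 6a + 12b - 17, LT = a^2.

S(f_1,f_2): lcm = a^2. S = 3/4ab + 21/22a - 15/44b + 45/22.
  leading term ab: no divisor's leading term divides it; move 3/4ab to the remainder.
  leading term a: no divisor's leading term divides it; move 21/22a to the remainder.
  leading term b: no divisor's leading term divides it; move -15/44b to the remainder.
  leading term 1: no divisor's leading term divides it; move 45/22 to the remainder.
  remainder 3/4ab + 21/22a - 15/44b + 45/22 ≠ 0; add g_3 = 3/4ab + 21/22a - 15/44b + 45/22 to the basis.

S(f_1,g_3): lcm = a^2b. S = -14/11a^2 + 3/4ab^2 + 43/22ab - 30/11a + 3/4b^2 + 1/2b.
  leading term a^2: subtract (-7/22)·f_1 from -14/11a^2 + 3/4ab^2 + 43/22ab - 30/11a + 3/4b^2 + 1/2b → 3/4ab^2 + 32/11ab - 9/11a + 3/4b^2 + 16/11b + 7/11
  leading term ab^2: subtract (b)·g_3 from 3/4ab^2 + 32/11ab - 9/11a + 3/4b^2 + 16/11b + 7/11 → 43/22ab - 9/11a + 12/11b^2 - 13/22b + 7/11
  leading term ab: subtract (86/33)·g_3 from 43/22ab - 9/11a + 12/11b^2 - 13/22b + 7/11 → -400/121a + 12/11b^2 + 36/121b - 568/121
  leading term a: no divisor's leading term divides it; move -400/121a to the remainder.
  leading term b^2: no divisor's leading term divides it; move 12/11b^2 to the remainder.
  leading term b: no divisor's leading term divides it; move 36/121b to the remainder.
  leading term 1: no divisor's leading term divides it; move -568/121 to the remainder.
  remainder -400/121a + 12/11b^2 + 36/121b - 568/121 ≠ 0; add g_4 = -400/121a + 12/11b^2 + 36/121b - 568/121 to the basis.

S(g_3,g_4): lcm = ab. S = 14/11a + 33/100b^3 + 9/100b^2 - 1031/550b + 30/11.
  leading term a: subtract (-77/200)·g_4 from 14/11a + 33/100b^3 + 9/100b^2 - 1031/550b + 30/11 → 33/100b^3 + 51/100b^2 - 44/25b + 23/25
  leading term b^3: no divisor's leading term divides it; move 33/100b^3 to the remainder.
  leading term b^2: no divisor's leading term divides it; move 51/100b^2 to the remainder.
  leading term b: no divisor's leading term divides it; move -44/25b to the remainder.
  leading term 1: no divisor's leading term divides it; move 23/25 to the remainder.
  remainder 33/100b^3 + 51/100b^2 - 44/25b + 23/25 ≠ 0; add g_5 = 33/100b^3 + 51/100b^2 - 44/25b + 23/25 to the basis.

The other S-polynomials (S(f_2,g_3), S(f_1,g_4), S(f_2,g_4), S(f_1,g_5), S(f_2,g_5), S(g_3,g_5), S(g_4,g_5)) all reduce to 0 modulo the current basis, so we have a Gröbner basis.
Inter-reduce: drop elements whose leading term is divisible by another's, tail-reduce, and make monic.
Reduced Gröbner basis: {a - 33/100b^2 - 9/100b + 71/50, b^3 + 17/11b^2 - 16/3b + 92/33}.

Buchberger on the second generating set:
h_1 = 33a^2 + 18a + 36b - 51, LT = a^2.
h_2 = -59a^2 - 3ab - 36a - 63b + 83, LT = a^2.

S(h_1,h_2): lcm = a^2. S = -3/59ab - 42/649a + 15/649b - 90/649.
  leading term ab: no divisor's leading term divides it; move -3/59ab to the remainder.
  leading term a: no divisor's leading term divides it; move -42/649a to the remainder.
  leading term b: no divisor's leading term divides it; move 15/649b to the remainder.
  leading term 1: no divisor's leading term divides it; move -90/649 to the remainder.
  remainder -3/59ab - 42/649a + 15/649b - 90/649 ≠ 0; add k_3 = -3/59ab - 42/649a + 15/649b - 90/649 to the basis.

S(h_1,k_3): lcm = a^2b. S = -14/11a^2 + ab - 30/11a + 12/11b^2 - 17/11b.
  leading term a^2: subtract (-14/363)·h_1 from -14/11a^2 + ab - 30/11a + 12/11b^2 - 17/11b → ab - 246/121a + 12/11b^2 - 19/121b - 238/121
  leading term ab: subtract (-59/3)·k_3 from ab - 246/121a + 12/11b^2 - 19/121b - 238/121 → -400/121a + 12/11b^2 + 36/121b - 568/121
  leading term a: no divisor's leading term divides it; move -400/121a to the remainder.
  leading term b^2: no divisor's leading term divides it; move 12/11b^2 to the remainder.
  leading term b: no divisor's leading term divides it; move 36/121b to the remainder.
  leading term 1: no divisor's leading term divides it; move -568/121 to the remainder.
  remainder -400/121a + 12/11b^2 + 36/121b - 568/121 ≠ 0; add k_4 = -400/121a + 12/11b^2 + 36/121b - 568/121 to the basis.

S(k_3,k_4): lcm = ab. S = 14/11a + 33/100b^3 + 9/100b^2 - 1031/550b + 30/11.
  leading term a: subtract (-77/200)·k_4 from 14/11a + 33/100b^3 + 9/100b^2 - 1031/550b + 30/11 → 33/100b^3 + 51/100b^2 - 44/25b + 23/25
  leading term b^3: no divisor's leading term divides it; move 33/100b^3 to the remainder.
  leading term b^2: no divisor's leading term divides it; move 51/100b^2 to the remainder.
  leading term b: no divisor's leading term divides it; move -44/25b to the remainder.
  leading term 1: no divisor's leading term divides it; move 23/25 to the remainder.
  remainder 33/100b^3 + 51/100b^2 - 44/25b + 23/25 ≠ 0; add k_5 = 33/100b^3 + 51/100b^2 - 44/25b + 23/25 to the basis.

The other S-polynomials (S(h_2,k_3), S(h_1,k_4), S(h_2,k_4), S(h_1,k_5), S(h_2,k_5), S(k_3,k_5), S(k_4,k_5)) all reduce to 0 modulo the current basis, so we have a Gröbner basis.
Inter-reduce: drop elements whose leading term is divisible by another's, tail-reduce, and make monic.
Reduced Gröbner basis: {a - 33/100b^2 - 9/100b + 71/50, b^3 + 17/11b^2 - 16/3b + 92/33}.

Same reduced basis, so the two generating sets span the same ideal.

Yes, the ideals are equal.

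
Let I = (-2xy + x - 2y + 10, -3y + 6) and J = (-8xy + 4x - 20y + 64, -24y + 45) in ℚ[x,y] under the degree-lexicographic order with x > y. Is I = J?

Equality of ideals is decidable: compute both reduced Gröbner bases (unique for the ordering) and check whether they agree.
Buchberger on the first generating set:
f_1 = -2xy + x - 2y + 10, LT = xy.
f_2 = -3y + 6, LT = y.

S(f_1,f_2): lcm = xy. S = 3/2x + y - 5.
  leading term x: no divisor's leading term divides it; move 3/2x to the remainder.
  leading term y: subtract (-⅓)·f_2 from y - 5 → -3
  leading term 1: no divisor's leading term divides it; move -3 to the remainder.
  remainder 3/2x - 3 ≠ 0; add g_3 = 3/2x - 3 to the basis.

The other S-polynomials (S(f_1,g_3), S(f_2,g_3)) all reduce to 0 modulo the current basis, so we have a Gröbner basis.
Inter-reduce: drop elements whose leading term is divisible by another's, tail-reduce, and make monic.
Reduced Gröbner basis: {x - 2, y - 2}.

Buchberger on the second generating set:
h_1 = -8xy + 4x - 20y + 64, LT = xy.
h_2 = -24y + 45, LT = y.

S(h_1,h_2): lcm = xy. S = 11/8x + 5/2y - 8.
  leading term x: no divisor's leading term divides it; move 11/8x to the remainder.
  leading term y: subtract (-5/48)·h_2 from 5/2y - 8 → -53/16
  leading term 1: no divisor's leading term divides it; move -53/16 to the remainder.
  remainder 11/8x - 53/16 ≠ 0; add k_3 = 11/8x - 53/16 to the basis.

The other S-polynomials (S(h_1,k_3), S(h_2,k_3)) all reduce to 0 modulo the current basis, so we have a Gröbner basis.
Inter-reduce: drop elements whose leading term is divisible by another's, tail-reduce, and make monic.
Reduced Gröbner basis: {x - 53/22, y - 15/8}.

Since the reduced bases disagree, the two ideals are not the same.

No, the ideals differ.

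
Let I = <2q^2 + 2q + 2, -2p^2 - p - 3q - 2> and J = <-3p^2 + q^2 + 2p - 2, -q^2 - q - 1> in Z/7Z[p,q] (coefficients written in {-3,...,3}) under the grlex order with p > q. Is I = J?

Yes, the ideals are equal.

Two ideals are equal iff their reduced Gröbner bases coincide (the reduced basis is unique for a fixed ordering).
Buchberger on the first generating set:
f_1 = 2q^2 + 2q + 2, LT = q^2.
f_2 = -2p^2 - p - 3q - 2, LT = p^2.

The S-polynomials (S(f_1,f_2)) all reduce to 0 modulo the current basis, so we have a Gröbner basis.
Inter-reduce: drop elements whose leading term is divisible by another's, tail-reduce, and make monic.
Reduced Gröbner basis: {p^2 - 3p - 2q + 1, q^2 + q + 1}.

Buchberger on the second generating set:
h_1 = -3p^2 + q^2 + 2p - 2, LT = p^2.
h_2 = -q^2 - q - 1, LT = q^2.

The S-polynomials (S(h_1,h_2)) all reduce to 0 modulo the current basis, so we have a Gröbner basis.
Inter-reduce: drop elements whose leading term is divisible by another's, tail-reduce, and make monic.
Reduced Gröbner basis: {p^2 - 3p - 2q + 1, q^2 + q + 1}.

Same reduced basis, so the two generating sets span the same ideal.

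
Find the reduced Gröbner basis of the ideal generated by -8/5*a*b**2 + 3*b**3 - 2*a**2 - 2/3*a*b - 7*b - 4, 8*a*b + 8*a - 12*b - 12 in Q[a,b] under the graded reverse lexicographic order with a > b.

G = {a**3 - 31/30*a**2 - 7/10*a, b**3 - 2/3*a**2 - 4/5*b**2 - 14/45*a - 8/3*b - 13/15, a*b + a - 3/2*b - 3/2}

The reduced Gröbner basis is the canonical form of the ideal for this ordering.

f_1 = -8/5*a*b**2 + 3*b**3 - 2*a**2 - 2/3*a*b - 7*b - 4, LT = a*b**2.
f_2 = 8*a*b + 8*a - 12*b - 12, LT = a*b.

S(f_1,f_2): lcm = a*b**2. S = -15/8*b**3 + 5/4*a**2 - 7/12*a*b + 3/2*b**2 + 47/8*b + 5/2.
  reduce S modulo (f_1, f_2):
  remainder -15/8*b**3 + 5/4*a**2 + 3/2*b**2 + 7/12*a + 5*b + 13/8 ≠ 0; add g_3 = -15/8*b**3 + 5/4*a**2 + 3/2*b**2 + 7/12*a + 5*b + 13/8 to the basis.

S(f_1,g_3): lcm = a*b**3. S = -15/8*b**4 + 2/3*a**3 + 5/4*a**2*b + 73/60*a*b**2 + 14/45*a**2 + 8/3*a*b + 35/8*b**2 + 13/15*a + 5/2*b.
  reduce S modulo (f_1, f_2, g_3):
  remainder 2/3*a**3 - 31/45*a**2 - 7/15*a ≠ 0; add g_4 = 2/3*a**3 - 31/45*a**2 - 7/15*a to the basis.

The other S-polynomials (S(f_2,g_3), S(f_1,g_4), S(f_2,g_4), S(g_3,g_4)) all reduce to 0 modulo the current basis, so we have a Gröbner basis.
Inter-reduce: drop elements whose leading term is divisible by another's, tail-reduce, and make monic.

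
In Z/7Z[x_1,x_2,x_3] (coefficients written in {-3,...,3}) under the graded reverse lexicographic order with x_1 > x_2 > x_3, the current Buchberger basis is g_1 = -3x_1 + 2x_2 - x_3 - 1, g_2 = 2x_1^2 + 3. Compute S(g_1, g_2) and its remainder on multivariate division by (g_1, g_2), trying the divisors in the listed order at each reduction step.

S(g_1, g_2) = -3x_1x_2 - 2x_1x_3 - 2x_1 + 2; remainder on division = -2x_2^2 + 2x_2x_3 + 3x_3^2 + 2x_2 - x_3 - 2.

lcm(LM(g_1), LM(g_2)) = x_1^2.
S = (lcm/LT(g_1))·g_1 − (lcm/LT(g_2))·g_2 = -3x_1x_2 - 2x_1x_3 - 2x_1 + 2.
Reduce S modulo (g_1, g_2) in that order:
  leading term x_1x_2: subtract (x_2)·g_1 from -3x_1x_2 - 2x_1x_3 - 2x_1 + 2 → -2x_2^2 - 2x_1x_3 + x_2x_3 - 2x_1 + x_2 + 2
  leading term x_2^2: no divisor's leading term divides it; move -2x_2^2 to the remainder.
  leading term x_1x_3: subtract (3x_3)·g_1 from -2x_1x_3 + x_2x_3 - 2x_1 + x_2 + 2 → 2x_2x_3 + 3x_3^2 - 2x_1 + x_2 + 3x_3 + 2
  leading term x_2x_3: no divisor's leading term divides it; move 2x_2x_3 to the remainder.
  leading term x_3^2: no divisor's leading term divides it; move 3x_3^2 to the remainder.
  leading term x_1: subtract (3)·g_1 from -2x_1 + x_2 + 3x_3 + 2 → 2x_2 - x_3 - 2
  leading term x_2: no divisor's leading term divides it; move 2x_2 to the remainder.
  leading term x_3: no divisor's leading term divides it; move -x_3 to the remainder.
  leading term 1: no divisor's leading term divides it; move -2 to the remainder.
The remainder -2x_2^2 + 2x_2x_3 + 3x_3^2 + 2x_2 - x_3 - 2 is nonzero, so it would be added as the next basis element.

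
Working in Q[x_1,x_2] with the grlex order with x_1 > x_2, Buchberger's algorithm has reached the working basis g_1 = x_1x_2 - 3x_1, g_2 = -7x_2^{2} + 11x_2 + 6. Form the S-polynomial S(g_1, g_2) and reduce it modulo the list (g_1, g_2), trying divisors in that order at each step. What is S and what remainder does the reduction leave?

S(g_1, g_2) = -\tfrac{10}{7}x_1x_2 + \tfrac{6}{7}x_1; remainder on division = -\tfrac{24}{7}x_1.

lcm(LM(g_1), LM(g_2)) = x_1x_2^{2}.
S = (lcm/LT(g_1))·g_1 − (lcm/LT(g_2))·g_2 = -\tfrac{10}{7}x_1x_2 + \tfrac{6}{7}x_1.
Reduce S modulo (g_1, g_2) in that order:
  leading term x_1x_2: subtract (-\tfrac{10}{7})·g_1 from -\tfrac{10}{7}x_1x_2 + \tfrac{6}{7}x_1 → -\tfrac{24}{7}x_1
  leading term x_1: no divisor's leading term divides it; move -\tfrac{24}{7}x_1 to the remainder.
The remainder -\tfrac{24}{7}x_1 is nonzero, so it would be added as the next basis element.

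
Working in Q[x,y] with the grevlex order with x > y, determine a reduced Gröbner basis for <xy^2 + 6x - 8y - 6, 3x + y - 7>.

f_1 = xy^2 + 6x - 8y - 6, LT = xy^2.
f_2 = 3x + y - 7, LT = x.

S(f_1,f_2): lcm = xy^2. S = -1/3y^3 + 7/3y^2 + 6x - 8y - 6.
  leading term y^3: no divisor's leading term divides it; move -1/3y^3 to the remainder.
  leading term y^2: no divisor's leading term divides it; move 7/3y^2 to the remainder.
  leading term x: subtract (2)·f_2 from 6x - 8y - 6 → -10y + 8
  leading term y: no divisor's leading term divides it; move -10y to the remainder.
  leading term 1: no divisor's leading term divides it; move 8 to the remainder.
  remainder -1/3y^3 + 7/3y^2 - 10y + 8 ≠ 0; add g_3 = -1/3y^3 + 7/3y^2 - 10y + 8 to the basis.

S(f_1,g_3): lcm = xy^3. S = 7xy^2 - 24xy - 8y^2 + 24x - 6y.
  leading term xy^2: subtract (7)·f_1 from 7xy^2 - 24xy - 8y^2 + 24x - 6y → -24xy - 8y^2 - 18x + 50y + 42
  leading term xy: subtract (-8y)·f_2 from -24xy - 8y^2 - 18x + 50y + 42 → -18x - 6y + 42
  leading term x: subtract (-6)·f_2 from -18x - 6y + 42 → 0
  remainder 0.

S(f_2,g_3): leading monomials are coprime, so the S-polynomial reduces to 0 (Buchberger's first criterion).
Every S-polynomial of the final basis reduces to 0, so we have a Gröbner basis.
Inter-reduce: drop elements whose leading term is divisible by another's, tail-reduce, and make monic.

G = {y^3 - 7y^2 + 30y - 24, x + 1/3y - 7/3}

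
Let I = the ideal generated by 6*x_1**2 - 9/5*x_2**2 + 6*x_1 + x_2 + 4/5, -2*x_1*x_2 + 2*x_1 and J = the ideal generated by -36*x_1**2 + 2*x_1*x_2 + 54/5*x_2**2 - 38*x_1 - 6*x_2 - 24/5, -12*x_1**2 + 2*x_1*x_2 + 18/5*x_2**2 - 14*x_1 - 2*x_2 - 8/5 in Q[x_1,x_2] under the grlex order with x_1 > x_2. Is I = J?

Since reduced Gröbner bases are canonical representatives of ideals under a given ordering, it suffices to compute and compare them.
Buchberger on the first generating set:
f_1 = 6*x_1**2 - 9/5*x_2**2 + 6*x_1 + x_2 + 4/5, LT = x_1**2.
f_2 = -2*x_1*x_2 + 2*x_1, LT = x_1*x_2.

S(f_1,f_2): lcm = x_1**2*x_2. S = -3/10*x_2**3 + x_1**2 + x_1*x_2 + 1/6*x_2**2 + 2/15*x_2.
  reduce S modulo (f_1, f_2):
  remainder -3/10*x_2**3 + 7/15*x_2**2 - 1/30*x_2 - 2/15 ≠ 0; add g_3 = -3/10*x_2**3 + 7/15*x_2**2 - 1/30*x_2 - 2/15 to the basis.

The other S-polynomials (S(f_1,g_3), S(f_2,g_3)) all reduce to 0 modulo the current basis, so we have a Gröbner basis.
Inter-reduce: drop elements whose leading term is divisible by another's, tail-reduce, and make monic.
Reduced Gröbner basis: {x_2**3 - 14/9*x_2**2 + 1/9*x_2 + 4/9, x_1**2 - 3/10*x_2**2 + x_1 + 1/6*x_2 + 2/15, x_1*x_2 - x_1}.

Buchberger on the second generating set:
h_1 = -36*x_1**2 + 2*x_1*x_2 + 54/5*x_2**2 - 38*x_1 - 6*x_2 - 24/5, LT = x_1**2.
h_2 = -12*x_1**2 + 2*x_1*x_2 + 18/5*x_2**2 - 14*x_1 - 2*x_2 - 8/5, LT = x_1**2.

S(h_1,h_2): lcm = x_1**2. S = 1/9*x_1*x_2 - 1/9*x_1.
  reduce S modulo (h_1, h_2):
  remainder 1/9*x_1*x_2 - 1/9*x_1 ≠ 0; add k_3 = 1/9*x_1*x_2 - 1/9*x_1 to the basis.

S(h_1,k_3): lcm = x_1**2*x_2. S = -1/18*x_1*x_2**2 - 3/10*x_2**3 + x_1**2 + 19/18*x_1*x_2 + 1/6*x_2**2 + 2/15*x_2.
  reduce S modulo (h_1, h_2, k_3):
  remainder -3/10*x_2**3 + 7/15*x_2**2 - 1/30*x_2 - 2/15 ≠ 0; add k_4 = -3/10*x_2**3 + 7/15*x_2**2 - 1/30*x_2 - 2/15 to the basis.

The other S-polynomials (S(h_2,k_3), S(h_1,k_4), S(h_2,k_4), S(k_3,k_4)) all reduce to 0 modulo the current basis, so we have a Gröbner basis.
Inter-reduce: drop elements whose leading term is divisible by another's, tail-reduce, and make monic.
Reduced Gröbner basis: {x_2**3 - 14/9*x_2**2 + 1/9*x_2 + 4/9, x_1**2 - 3/10*x_2**2 + x_1 + 1/6*x_2 + 2/15, x_1*x_2 - x_1}.

Same reduced basis, so the two generating sets span the same ideal.

Yes, the ideals are equal.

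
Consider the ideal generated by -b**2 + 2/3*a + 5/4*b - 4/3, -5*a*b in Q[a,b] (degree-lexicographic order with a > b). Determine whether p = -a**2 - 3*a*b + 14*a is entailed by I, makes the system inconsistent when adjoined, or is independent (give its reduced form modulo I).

First compute the reduced Gröbner basis of I by Buchberger's algorithm.
f_1 = -b**2 + 2/3*a + 5/4*b - 4/3, LT = b**2.
f_2 = -5*a*b, LT = a*b.

S(f_1,f_2): lcm = a*b**2. S = -2/3*a**2 - 5/4*a*b + 4/3*a.
  leading term a**2: no divisor's leading term divides it; move -2/3*a**2 to the remainder.
  leading term a*b: subtract (1/4)·f_2 from -5/4*a*b + 4/3*a → 4/3*a
  leading term a: no divisor's leading term divides it; move 4/3*a to the remainder.
  remainder -2/3*a**2 + 4/3*a ≠ 0; add h_3 = -2/3*a**2 + 4/3*a to the basis.

The other S-polynomials (S(f_1,h_3), S(f_2,h_3)) all reduce to 0 modulo the current basis, so we have a Gröbner basis.
Inter-reduce: drop elements whose leading term is divisible by another's, tail-reduce, and make monic.
Reduced Gröbner basis: {a**2 - 2*a, a*b, b**2 - 2/3*a - 5/4*b + 4/3}.
Label its elements g_1 = a**2 - 2*a, g_2 = a*b, g_3 = b**2 - 2/3*a - 5/4*b + 4/3.

Reduce p = -a**2 - 3*a*b + 14*a modulo G:
  leading term a**2: subtract (-1)·g_1 from -a**2 - 3*a*b + 14*a → -3*a*b + 12*a
  leading term a*b: subtract (-3)·g_2 from -3*a*b + 12*a → 12*a
  leading term a: no divisor's leading term divides it; move 12*a to the remainder.
  normal form = 12*a.
The normal form is nonzero, so p ∉ I. Since p minus its normal form lies in I, I + (p) = I + (r) where r = 12*a; decide whether this ideal is the whole ring.
Run Buchberger on G together with r (pairs among the g_i already reduce to 0 since G is a Gröbner basis):
g_1 = a**2 - 2*a, LT = a**2.
g_2 = a*b, LT = a*b.
g_3 = b**2 - 2/3*a - 5/4*b + 4/3, LT = b**2.
r = 12*a, LT = a.

The S-polynomials (S(g_1,g_2), S(g_1,g_3), S(g_1,r), S(g_2,g_3), S(g_2,r), S(g_3,r)) all reduce to 0 modulo the current basis, so we have a Gröbner basis.
Inter-reduce: drop elements whose leading term is divisible by another's, tail-reduce, and make monic.
Reduced Gröbner basis: {b**2 - 5/4*b + 4/3, a}.
The reduced Gröbner basis of I + (p) is {b**2 - 5/4*b + 4/3, a} ≠ {1}, a proper ideal, so the enlarged system stays consistent: p is independent of I, with normal form 12*a.

-a**2 - 3*a*b + 14*a is independent of I; its normal form modulo I is 12*a.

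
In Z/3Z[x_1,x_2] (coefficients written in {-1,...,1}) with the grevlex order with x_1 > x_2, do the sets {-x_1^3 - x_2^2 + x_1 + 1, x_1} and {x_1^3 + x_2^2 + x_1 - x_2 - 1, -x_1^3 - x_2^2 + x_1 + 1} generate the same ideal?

No, the ideals differ.

Equality of ideals is decidable: compute both reduced Gröbner bases (unique for the ordering) and check whether they agree.
Buchberger on the first generating set:
f_1 = -x_1^3 - x_2^2 + x_1 + 1, LT = x_1^3.
f_2 = x_1, LT = x_1.

S(f_1,f_2): lcm = x_1^3. S = x_2^2 - x_1 - 1.
  reduce S modulo (f_1, f_2):
  remainder x_2^2 - 1 ≠ 0; add g_3 = x_2^2 - 1 to the basis.

The other S-polynomials (S(f_1,g_3), S(f_2,g_3)) all reduce to 0 modulo the current basis, so we have a Gröbner basis.
Inter-reduce: drop elements whose leading term is divisible by another's, tail-reduce, and make monic.
Reduced Gröbner basis: {x_2^2 - 1, x_1}.

Buchberger on the second generating set:
h_1 = x_1^3 + x_2^2 + x_1 - x_2 - 1, LT = x_1^3.
h_2 = -x_1^3 - x_2^2 + x_1 + 1, LT = x_1^3.

S(h_1,h_2): lcm = x_1^3. S = -x_1 - x_2.
  reduce S modulo (h_1, h_2):
  remainder -x_1 - x_2 ≠ 0; add k_3 = -x_1 - x_2 to the basis.

S(h_1,k_3): lcm = x_1^3. S = -x_1^2x_2 + x_2^2 + x_1 - x_2 - 1.
  reduce S modulo (h_1, h_2, k_3):
  remainder -x_2^3 + x_2^2 + x_2 - 1 ≠ 0; add k_4 = -x_2^3 + x_2^2 + x_2 - 1 to the basis.

The other S-polynomials (S(h_2,k_3), S(h_1,k_4), S(h_2,k_4), S(k_3,k_4)) all reduce to 0 modulo the current basis, so we have a Gröbner basis.
Inter-reduce: drop elements whose leading term is divisible by another's, tail-reduce, and make monic.
Reduced Gröbner basis: {x_2^3 - x_2^2 - x_2 + 1, x_1 + x_2}.

These differ, so the ideals are not equal.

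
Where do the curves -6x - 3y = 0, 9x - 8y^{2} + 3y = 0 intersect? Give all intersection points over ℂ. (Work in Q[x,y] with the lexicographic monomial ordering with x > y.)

Compute a lex Gröbner basis by Buchberger's algorithm.
f_1 = -6x - 3y, LT = x.
f_2 = 9x - 8y^{2} + 3y, LT = x.

S(f_1,f_2): lcm = x. S = \tfrac{8}{9}y^{2} + \tfrac{1}{6}y.
  reduce S modulo (f_1, f_2):
  remainder \tfrac{8}{9}y^{2} + \tfrac{1}{6}y ≠ 0; add h_3 = \tfrac{8}{9}y^{2} + \tfrac{1}{6}y to the basis.

The other S-polynomials (S(f_1,h_3), S(f_2,h_3)) all reduce to 0 modulo the current basis, so we have a Gröbner basis.
Inter-reduce: drop elements whose leading term is divisible by another's, tail-reduce, and make monic.
Reduced Gröbner basis: {x + \tfrac{1}{2}y, y^{2} + \tfrac{3}{16}y}.

The lex basis is triangular: the last element involves only y. Solving y^{2} + \tfrac{3}{16}y = 0 gives y ∈ {-3/16, 0}; substituting each value into the earlier elements determines the remaining variables.
  y = -3/16: the earlier basis element becomes x - \tfrac{3}{32} = 0, giving x = 3/32 — point (3/32, -3/16).
  y = 0: the earlier basis element becomes x = 0, giving x = 0 — point (0, 0).

{(3/32, -3/16), (0, 0)}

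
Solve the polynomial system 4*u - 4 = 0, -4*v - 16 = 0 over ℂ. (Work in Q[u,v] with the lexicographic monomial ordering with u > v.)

Compute a lex Gröbner basis by Buchberger's algorithm.
f_1 = 4*u - 4, LT = u.
f_2 = -4*v - 16, LT = v.

The S-polynomials (S(f_1,f_2)) all reduce to 0 modulo the current basis, so we have a Gröbner basis.
Inter-reduce: drop elements whose leading term is divisible by another's, tail-reduce, and make monic.
Reduced Gröbner basis: {u - 1, v + 4}.

From the last basis element, v + 4 = 0, so v takes values in {-4}. Each choice, substituted upward through the basis, yields the corresponding point(s) of the solution set.
  v = -4: the earlier basis element becomes u - 1 = 0, giving u = 1 — point (1, -4).
Check: every point annihilates each of the original generators.
This is the nonlinear analogue of row-reducing a linear system.

{(1, -4)}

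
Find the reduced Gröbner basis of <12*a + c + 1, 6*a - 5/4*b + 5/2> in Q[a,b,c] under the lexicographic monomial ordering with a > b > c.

f_1 = 12*a + c + 1, LT = a.
f_2 = 6*a - 5/4*b + 5/2, LT = a.

S(f_1,f_2): lcm = a. S = 5/24*b + 1/12*c - 1/3.
  reduce S modulo (f_1, f_2):
  remainder 5/24*b + 1/12*c - 1/3 ≠ 0; add g_3 = 5/24*b + 1/12*c - 1/3 to the basis.

The other S-polynomials (S(f_1,g_3), S(f_2,g_3)) all reduce to 0 modulo the current basis, so we have a Gröbner basis.
Inter-reduce: drop elements whose leading term is divisible by another's, tail-reduce, and make monic.

G = {a + 1/12*c + 1/12, b + 2/5*c - 8/5}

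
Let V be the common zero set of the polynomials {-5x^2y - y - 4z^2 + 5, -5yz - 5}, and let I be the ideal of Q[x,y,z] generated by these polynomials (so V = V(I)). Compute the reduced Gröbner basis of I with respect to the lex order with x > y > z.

Buchberger's algorithm terminates because the ascending chain of leading-term ideals stabilizes.

f_1 = -5x^2y - y - 4z^2 + 5, LT = x^2y.
f_2 = -5yz - 5, LT = yz.

S(f_1,f_2): lcm = x^2yz. S = -x^2 + 1/5yz + 4/5z^3 - z.
  reduce S modulo (f_1, f_2):
  remainder -x^2 + 4/5z^3 - z - 1/5 ≠ 0; add g_3 = -x^2 + 4/5z^3 - z - 1/5 to the basis.

The other S-polynomials (S(f_1,g_3), S(f_2,g_3)) all reduce to 0 modulo the current basis, so we have a Gröbner basis.
Inter-reduce: drop elements whose leading term is divisible by another's, tail-reduce, and make monic.

G = {x^2 - 4/5z^3 + z + 1/5, yz + 1}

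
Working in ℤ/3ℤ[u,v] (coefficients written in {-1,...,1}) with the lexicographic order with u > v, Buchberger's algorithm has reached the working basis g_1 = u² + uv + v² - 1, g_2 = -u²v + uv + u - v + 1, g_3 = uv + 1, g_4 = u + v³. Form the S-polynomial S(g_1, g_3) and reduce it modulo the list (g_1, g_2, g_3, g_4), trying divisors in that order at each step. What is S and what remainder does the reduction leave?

lcm(LM(g_1), LM(g_3)) = u²v.
S = (lcm/LT(g_1))·g_1 − (lcm/LT(g_3))·g_3 = uv² - u + v³ - v.
Reduce S modulo (g_1, g_2, g_3, g_4) in that order:
  leading term uv²: subtract (v)·g_3 from uv² - u + v³ - v → -u + v³ + v
  leading term u: subtract (-1)·g_4 from -u + v³ + v → -v³ + v
  leading term v³: no divisor's leading term divides it; move -v³ to the remainder.
  leading term v: no divisor's leading term divides it; move v to the remainder.
The remainder -v³ + v is nonzero, so it would be added as the next basis element.
An S-polynomial is built so that the two leading terms cancel; whether anything survives reduction is exactly the Gröbner-basis criterion.

S(g_1, g_3) = uv² - u + v³ - v; remainder on division = -v³ + v.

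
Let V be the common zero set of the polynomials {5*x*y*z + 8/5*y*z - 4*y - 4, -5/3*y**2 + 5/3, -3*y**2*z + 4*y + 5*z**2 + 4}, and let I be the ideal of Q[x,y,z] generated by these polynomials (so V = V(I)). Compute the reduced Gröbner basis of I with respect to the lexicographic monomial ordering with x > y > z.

G = {x*z + z**2 - 7/25*z, y + 5/4*z**2 - 3/4*z + 1, z**4 - 6/5*z**3 + 49/25*z**2 - 24/25*z}

f_1 = 5*x*y*z + 8/5*y*z - 4*y - 4, LT = x*y*z.
f_2 = -5/3*y**2 + 5/3, LT = y**2.
f_3 = -3*y**2*z + 4*y + 5*z**2 + 4, LT = y**2*z.

S(f_1,f_2): lcm = x*y**2*z. S = x*z + 8/25*y**2*z - 4/5*y**2 - 4/5*y.
  reduce S modulo (f_1, f_2, f_3):
  remainder x*z - 4/5*y + 8/25*z - 4/5 ≠ 0; add g_4 = x*z - 4/5*y + 8/25*z - 4/5 to the basis.

S(f_1,f_3): lcm = x*y**2*z. S = 4/3*x*y + 5/3*x*z**2 + 4/3*x + 8/25*y**2*z - 4/5*y**2 - 4/5*y.
  reduce S modulo (f_1, f_2, f_3, g_4):
  remainder 4/3*x*y + 4/3*x + 4/3*y*z - 4/5*y - 8/15*z**2 + 124/75*z - 4/5 ≠ 0; add g_5 = 4/3*x*y + 4/3*x + 4/3*y*z - 4/5*y - 8/15*z**2 + 124/75*z - 4/5 to the basis.

S(f_2,f_3): lcm = y**2*z. S = 4/3*y + 5/3*z**2 - z + 4/3.
  reduce S modulo (f_1, f_2, f_3, g_4, g_5):
  remainder 4/3*y + 5/3*z**2 - z + 4/3 ≠ 0; add g_6 = 4/3*y + 5/3*z**2 - z + 4/3 to the basis.

S(f_1,g_5): lcm = x*y*z. S = -x*z - y*z**2 + 23/25*y*z - 4/5*y + 2/5*z**3 - 31/25*z**2 + 3/5*z - 4/5.
  reduce S modulo (f_1, f_2, f_3, g_4, g_5, g_6):
  remainder 5/4*z**4 - 3/2*z**3 + 49/20*z**2 - 6/5*z ≠ 0; add g_7 = 5/4*z**4 - 3/2*z**3 + 49/20*z**2 - 6/5*z to the basis.

The other S-polynomials (S(f_1,g_4), S(f_2,g_4), S(f_3,g_4), S(f_2,g_5), S(f_3,g_5), S(g_4,g_5), S(f_1,g_6), S(f_2,g_6), S(f_3,g_6), S(g_4,g_6), S(g_5,g_6), S(f_1,g_7), S(f_2,g_7), S(f_3,g_7), S(g_4,g_7), S(g_5,g_7), S(g_6,g_7)) all reduce to 0 modulo the current basis, so we have a Gröbner basis.
Inter-reduce: drop elements whose leading term is divisible by another's, tail-reduce, and make monic.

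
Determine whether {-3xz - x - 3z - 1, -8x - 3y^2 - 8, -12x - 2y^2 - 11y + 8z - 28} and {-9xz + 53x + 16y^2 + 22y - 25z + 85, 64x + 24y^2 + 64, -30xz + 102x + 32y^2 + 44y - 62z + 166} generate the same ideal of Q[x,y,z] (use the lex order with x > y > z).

Yes, the ideals are equal.

Since reduced Gröbner bases are canonical representatives of ideals under a given ordering, it suffices to compute and compare them.
Buchberger on the first generating set:
f_1 = -3xz - x - 3z - 1, LT = xz.
f_2 = -8x - 3y^2 - 8, LT = x.
f_3 = -12x - 2y^2 - 11y + 8z - 28, LT = x.

S(f_1,f_2): lcm = xz. S = 1/3x - 3/8y^2z + 1/3.
  leading term x: subtract (-1/24)·f_2 from 1/3x - 3/8y^2z + 1/3 → -3/8y^2z - 1/8y^2
  leading term y^2z: no divisor's leading term divides it; move -3/8y^2z to the remainder.
  leading term y^2: no divisor's leading term divides it; move -1/8y^2 to the remainder.
  remainder -3/8y^2z - 1/8y^2 ≠ 0; add g_4 = -3/8y^2z - 1/8y^2 to the basis.

S(f_1,f_3): lcm = xz. S = 1/3x - 1/6y^2z - 11/12yz + 2/3z^2 - 4/3z + 1/3.
  leading term x: subtract (-1/24)·f_2 from 1/3x - 1/6y^2z - 11/12yz + 2/3z^2 - 4/3z + 1/3 → -1/6y^2z - 1/8y^2 - 11/12yz + 2/3z^2 - 4/3z
  leading term y^2z: subtract (4/9)·g_4 from -1/6y^2z - 1/8y^2 - 11/12yz + 2/3z^2 - 4/3z → -5/72y^2 - 11/12yz + 2/3z^2 - 4/3z
  leading term y^2: no divisor's leading term divides it; move -5/72y^2 to the remainder.
  leading term yz: no divisor's leading term divides it; move -11/12yz to the remainder.
  leading term z^2: no divisor's leading term divides it; move 2/3z^2 to the remainder.
  leading term z: no divisor's leading term divides it; move -4/3z to the remainder.
  remainder -5/72y^2 - 11/12yz + 2/3z^2 - 4/3z ≠ 0; add g_5 = -5/72y^2 - 11/12yz + 2/3z^2 - 4/3z to the basis.

S(f_2,f_3): lcm = x. S = 5/24y^2 - 11/12y + 2/3z - 4/3.
  leading term y^2: subtract (-3)·g_5 from 5/24y^2 - 11/12y + 2/3z - 4/3 → -11/4yz - 11/12y + 2z^2 - 10/3z - 4/3
  leading term yz: no divisor's leading term divides it; move -11/4yz to the remainder.
  leading term y: no divisor's leading term divides it; move -11/12y to the remainder.
  leading term z^2: no divisor's leading term divides it; move 2z^2 to the remainder.
  leading term z: no divisor's leading term divides it; move -10/3z to the remainder.
  leading term 1: no divisor's leading term divides it; move -4/3 to the remainder.
  remainder -11/4yz - 11/12y + 2z^2 - 10/3z - 4/3 ≠ 0; add g_6 = -11/4yz - 11/12y + 2z^2 - 10/3z - 4/3 to the basis.

S(g_4,g_6): lcm = y^2z. S = 8/11yz^2 - 40/33yz - 16/33y.
  leading term yz^2: subtract (-32/121z)·g_6 from 8/11yz^2 - 40/33yz - 16/33y → -16/11yz - 16/33y + 64/121z^3 - 320/363z^2 - 128/363z
  leading term yz: subtract (64/121)·g_6 from -16/11yz - 16/33y + 64/121z^3 - 320/363z^2 - 128/363z → 64/121z^3 - 64/33z^2 + 512/363z + 256/363
  leading term z^3: no divisor's leading term divides it; move 64/121z^3 to the remainder.
  leading term z^2: no divisor's leading term divides it; move -64/33z^2 to the remainder.
  leading term z: no divisor's leading term divides it; move 512/363z to the remainder.
  leading term 1: no divisor's leading term divides it; move 256/363 to the remainder.
  remainder 64/121z^3 - 64/33z^2 + 512/363z + 256/363 ≠ 0; add g_7 = 64/121z^3 - 64/33z^2 + 512/363z + 256/363 to the basis.

The other S-polynomials (S(f_1,g_4), S(f_2,g_4), S(f_3,g_4), S(f_1,g_5), S(f_2,g_5), S(f_3,g_5), S(g_4,g_5), S(f_1,g_6), S(f_2,g_6), S(f_3,g_6), S(g_5,g_6), S(f_1,g_7), S(f_2,g_7), S(f_3,g_7), S(g_4,g_7), S(g_5,g_7), S(g_6,g_7)) all reduce to 0 modulo the current basis, so we have a Gröbner basis.
Inter-reduce: drop elements whose leading term is divisible by another's, tail-reduce, and make monic.
Reduced Gröbner basis: {x + 33/20y - 6/5z + 17/5, y^2 - 22/5y + 16/5z - 32/5, yz + 1/3y - 8/11z^2 + 40/33z + 16/33, z^3 - 11/3z^2 + 8/3z + 4/3}.

Buchberger on the second generating set:
h_1 = -9xz + 53x + 16y^2 + 22y - 25z + 85, LT = xz.
h_2 = 64x + 24y^2 + 64, LT = x.
h_3 = -30xz + 102x + 32y^2 + 44y - 62z + 166, LT = xz.

S(h_1,h_2): lcm = xz. S = -53/9x - 3/8y^2z - 16/9y^2 - 22/9y + 16/9z - 85/9.
  leading term x: subtract (-53/576)·h_2 from -53/9x - 3/8y^2z - 16/9y^2 - 22/9y + 16/9z - 85/9 → -3/8y^2z + 31/72y^2 - 22/9y + 16/9z - 32/9
  leading term y^2z: no divisor's leading term divides it; move -3/8y^2z to the remainder.
  leading term y^2: no divisor's leading term divides it; move 31/72y^2 to the remainder.
  leading term y: no divisor's leading term divides it; move -22/9y to the remainder.
  leading term z: no divisor's leading term divides it; move 16/9z to the remainder.
  leading term 1: no divisor's leading term divides it; move -32/9 to the remainder.
  remainder -3/8y^2z + 31/72y^2 - 22/9y + 16/9z - 32/9 ≠ 0; add k_4 = -3/8y^2z + 31/72y^2 - 22/9y + 16/9z - 32/9 to the basis.

S(h_1,h_3): lcm = xz. S = -112/45x - 32/45y^2 - 44/45y + 32/45z - 176/45.
  leading term x: subtract (-7/180)·h_2 from -112/45x - 32/45y^2 - 44/45y + 32/45z - 176/45 → 2/9y^2 - 44/45y + 32/45z - 64/45
  leading term y^2: no divisor's leading term divides it; move 2/9y^2 to the remainder.
  leading term y: no divisor's leading term divides it; move -44/45y to the remainder.
  leading term z: no divisor's leading term divides it; move 32/45z to the remainder.
  leading term 1: no divisor's leading term divides it; move -64/45 to the remainder.
  remainder 2/9y^2 - 44/45y + 32/45z - 64/45 ≠ 0; add k_5 = 2/9y^2 - 44/45y + 32/45z - 64/45 to the basis.

S(k_4,k_5): lcm = y^2z. S = -31/27y^2 + 22/5yz + 176/27y - 16/5z^2 + 224/135z + 256/27.
  leading term y^2: subtract (-31/6)·k_5 from -31/27y^2 + 22/5yz + 176/27y - 16/5z^2 + 224/135z + 256/27 → 22/5yz + 22/15y - 16/5z^2 + 16/3z + 32/15
  leading term yz: no divisor's leading term divides it; move 22/5yz to the remainder.
  leading term y: no divisor's leading term divides it; move 22/15y to the remainder.
  leading term z^2: no divisor's leading term divides it; move -16/5z^2 to the remainder.
  leading term z: no divisor's leading term divides it; move 16/3z to the remainder.
  leading term 1: no divisor's leading term divides it; move 32/15 to the remainder.
  remainder 22/5yz + 22/15y - 16/5z^2 + 16/3z + 32/15 ≠ 0; add k_6 = 22/5yz + 22/15y - 16/5z^2 + 16/3z + 32/15 to the basis.

S(k_4,k_6): lcm = y^2z. S = -40/27y^2 + 8/11yz^2 - 40/33yz + 1792/297y - 128/27z + 256/27.
  leading term y^2: subtract (-20/3)·k_5 from -40/27y^2 + 8/11yz^2 - 40/33yz + 1792/297y - 128/27z + 256/27 → 8/11yz^2 - 40/33yz - 16/33y
  leading term yz^2: subtract (20/121z)·k_6 from 8/11yz^2 - 40/33yz - 16/33y → -16/11yz - 16/33y + 64/121z^3 - 320/363z^2 - 128/363z
  leading term yz: subtract (-40/121)·k_6 from -16/11yz - 16/33y + 64/121z^3 - 320/363z^2 - 128/363z → 64/121z^3 - 64/33z^2 + 512/363z + 256/363
  leading term z^3: no divisor's leading term divides it; move 64/121z^3 to the remainder.
  leading term z^2: no divisor's leading term divides it; move -64/33z^2 to the remainder.
  leading term z: no divisor's leading term divides it; move 512/363z to the remainder.
  leading term 1: no divisor's leading term divides it; move 256/363 to the remainder.
  remainder 64/121z^3 - 64/33z^2 + 512/363z + 256/363 ≠ 0; add k_7 = 64/121z^3 - 64/33z^2 + 512/363z + 256/363 to the basis.

The other S-polynomials (S(h_2,h_3), S(h_1,k_4), S(h_2,k_4), S(h_3,k_4), S(h_1,k_5), S(h_2,k_5), S(h_3,k_5), S(h_1,k_6), S(h_2,k_6), S(h_3,k_6), S(k_5,k_6), S(h_1,k_7), S(h_2,k_7), S(h_3,k_7), S(k_4,k_7), S(k_5,k_7), S(k_6,k_7)) all reduce to 0 modulo the current basis, so we have a Gröbner basis.
Inter-reduce: drop elements whose leading term is divisible by another's, tail-reduce, and make monic.
Reduced Gröbner basis: {x + 33/20y - 6/5z + 17/5, y^2 - 22/5y + 16/5z - 32/5, yz + 1/3y - 8/11z^2 + 40/33z + 16/33, z^3 - 11/3z^2 + 8/3z + 4/3}.

The two bases agree; hence the ideals are identical.
The same test decides containment: I ⊆ J iff every generator of I reduces to 0 modulo a Gröbner basis of J.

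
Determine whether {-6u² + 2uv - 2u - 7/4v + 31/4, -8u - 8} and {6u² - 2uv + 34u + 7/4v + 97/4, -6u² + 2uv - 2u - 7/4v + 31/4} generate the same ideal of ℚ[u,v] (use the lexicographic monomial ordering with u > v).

Equality of ideals is decidable: compute both reduced Gröbner bases (unique for the ordering) and check whether they agree.
Buchberger on the first generating set:
f_1 = -6u² + 2uv - 2u - 7/4v + 31/4, LT = u².
f_2 = -8u - 8, LT = u.

S(f_1,f_2): lcm = u². S = -⅓uv - ⅔u + 7/24v - 31/24.
  reduce S modulo (f_1, f_2):
  remainder ⅝v - ⅝ ≠ 0; add g_3 = ⅝v - ⅝ to the basis.

The other S-polynomials (S(f_1,g_3), S(f_2,g_3)) all reduce to 0 modulo the current basis, so we have a Gröbner basis.
Inter-reduce: drop elements whose leading term is divisible by another's, tail-reduce, and make monic.
Reduced Gröbner basis: {u + 1, v - 1}.

Buchberger on the second generating set:
h_1 = 6u² - 2uv + 34u + 7/4v + 97/4, LT = u².
h_2 = -6u² + 2uv - 2u - 7/4v + 31/4, LT = u².

S(h_1,h_2): lcm = u². S = 16/3u + 16/3.
  reduce S modulo (h_1, h_2):
  remainder 16/3u + 16/3 ≠ 0; add k_3 = 16/3u + 16/3 to the basis.

S(h_1,k_3): lcm = u². S = -⅓uv + 14/3u + 7/24v + 97/24.
  reduce S modulo (h_1, h_2, k_3):
  remainder ⅝v - ⅝ ≠ 0; add k_4 = ⅝v - ⅝ to the basis.

The other S-polynomials (S(h_2,k_3), S(h_1,k_4), S(h_2,k_4), S(k_3,k_4)) all reduce to 0 modulo the current basis, so we have a Gröbner basis.
Inter-reduce: drop elements whose leading term is divisible by another's, tail-reduce, and make monic.
Reduced Gröbner basis: {u + 1, v - 1}.

These coincide, so the ideals are equal.

Yes, the ideals are equal.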